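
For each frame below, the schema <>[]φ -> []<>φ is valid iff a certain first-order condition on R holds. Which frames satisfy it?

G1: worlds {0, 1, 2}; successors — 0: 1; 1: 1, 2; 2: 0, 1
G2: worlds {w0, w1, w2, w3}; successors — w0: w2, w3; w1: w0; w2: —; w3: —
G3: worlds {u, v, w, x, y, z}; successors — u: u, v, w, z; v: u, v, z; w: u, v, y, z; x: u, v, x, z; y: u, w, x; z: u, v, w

The schema corresponds to convergence: forall x forall y forall z (Rxy & Rxz -> exists w (Ryw & Rzw)).
G1: condition met.
G2: fails — Rw0w2 and Rw0w2 but w2 and w2 have no common successor.
G3: condition met.

G1, G3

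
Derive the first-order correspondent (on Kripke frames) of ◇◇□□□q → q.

∀x ∀y (xR²y → ∃w (yR³w ∧ x = w))

This is a Sahlqvist (Geach-type) schema ◇^2□^3q → □^0◇^0q.
Minimal-valuation argument: fix x; take any y with xR^2y and any z with xR^0z. Set V(q) to the set of worlds R-reachable from y in exactly 3 steps. Then □^3q holds at y, so the antecedent holds at x; validity forces ◇^0q at z, giving a w with zR^0w and yR^3w.
First-order correspondent: ∀x ∀y (xR²y → ∃w (yR³w ∧ x = w)).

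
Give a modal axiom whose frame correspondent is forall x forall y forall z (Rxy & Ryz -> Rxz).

This is transitivity; the standard corresponding axiom is 4: □p → □□p.

□p → □□p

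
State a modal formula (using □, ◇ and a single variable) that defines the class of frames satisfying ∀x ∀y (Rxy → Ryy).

□(□p → p)

This is shift-reflexivity; the standard corresponding axiom is T□: □(□p → p).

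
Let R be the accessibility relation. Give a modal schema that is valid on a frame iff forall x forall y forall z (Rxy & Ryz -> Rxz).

□r → □□r

A defining formula is □r → □□r (the 4 axiom).
Suppose □r→□□r is valid. Take Rxy, Ryz and set V(r)={w : Rxw}. Then □r at x, so □□r at x, so □r at y, so r at z, i.e. Rxz.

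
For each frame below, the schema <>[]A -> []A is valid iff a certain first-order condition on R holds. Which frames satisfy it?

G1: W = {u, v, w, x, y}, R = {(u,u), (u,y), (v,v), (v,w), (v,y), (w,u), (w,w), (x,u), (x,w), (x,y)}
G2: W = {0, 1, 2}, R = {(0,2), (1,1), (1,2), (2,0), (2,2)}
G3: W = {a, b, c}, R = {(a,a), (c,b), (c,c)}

Frame correspondent (Sahlqvist): forall x forall y forall z (Rxy & Rxz -> Ryz) — i.e. the Euclidean property.
G1: fails — Ruy and Ruu but not Ryu.
G2: fails — R12 and R11 but not R21.
G3: fails — Rcb and Rcc but not Rbc.

none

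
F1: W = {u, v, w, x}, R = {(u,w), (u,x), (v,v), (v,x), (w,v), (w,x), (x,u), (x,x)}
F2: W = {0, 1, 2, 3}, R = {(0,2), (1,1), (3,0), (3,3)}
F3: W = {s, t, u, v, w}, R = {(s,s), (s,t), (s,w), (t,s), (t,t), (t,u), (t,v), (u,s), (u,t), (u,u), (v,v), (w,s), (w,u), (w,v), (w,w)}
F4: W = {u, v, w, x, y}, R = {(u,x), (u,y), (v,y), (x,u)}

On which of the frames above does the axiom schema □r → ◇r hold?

The schema corresponds to seriality: ∀x ∃y Rxy.
F1: condition met.
F2: fails — world 2 has no successor.
F3: condition met.
F4: fails — world w has no successor.
Valid on: F1, F3.

F1, F3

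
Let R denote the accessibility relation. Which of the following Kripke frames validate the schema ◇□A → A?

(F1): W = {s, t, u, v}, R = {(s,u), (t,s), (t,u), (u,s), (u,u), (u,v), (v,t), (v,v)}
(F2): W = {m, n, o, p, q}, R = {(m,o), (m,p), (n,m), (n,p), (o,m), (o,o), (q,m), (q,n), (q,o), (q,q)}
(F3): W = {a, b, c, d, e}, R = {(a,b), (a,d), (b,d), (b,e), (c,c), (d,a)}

none

Frame correspondent (Sahlqvist): ∀x ∀y (Rxy → Ryx) — i.e. symmetry.
(F1): fails — Ruv but not Rvu.
(F2): fails — Rqm but not Rmq.
(F3): fails — Rab but not Rba.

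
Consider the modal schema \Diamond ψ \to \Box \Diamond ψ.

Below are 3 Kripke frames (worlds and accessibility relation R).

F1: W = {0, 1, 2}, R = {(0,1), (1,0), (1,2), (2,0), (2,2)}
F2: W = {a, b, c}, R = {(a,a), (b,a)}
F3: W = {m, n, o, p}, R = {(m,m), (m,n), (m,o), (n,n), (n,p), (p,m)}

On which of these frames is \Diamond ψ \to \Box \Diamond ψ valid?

Frame correspondent (Sahlqvist): \forall x \forall y \forall z (Rxy \wedge Rxz \to Ryz) — i.e. the Euclidean property.
F1: fails — R01 and R01 but not R11.
F2: holds.
F3: fails — Rmo and Rmo but not Roo.
Valid on: F2.

F2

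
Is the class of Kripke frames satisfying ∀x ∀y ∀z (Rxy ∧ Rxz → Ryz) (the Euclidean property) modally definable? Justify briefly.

Yes, by ◇r → □◇r

The condition is the Euclidean property. A defining modal formula is ◇r → □◇r.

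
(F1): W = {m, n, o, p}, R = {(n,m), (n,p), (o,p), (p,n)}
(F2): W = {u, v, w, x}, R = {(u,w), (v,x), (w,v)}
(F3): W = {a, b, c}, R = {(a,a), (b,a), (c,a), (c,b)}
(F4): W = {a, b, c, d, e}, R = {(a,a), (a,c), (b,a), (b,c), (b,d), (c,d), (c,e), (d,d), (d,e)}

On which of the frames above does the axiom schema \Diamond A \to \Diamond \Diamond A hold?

This is the axiom for a generalized confluence (Geach) condition; its first-order frame correspondent is \forall x \forall y (xRy \to \exists w (y = w \wedge x R^2 w)).
(F1): fails — nRm but no w with m=w and nR²w.
(F2): fails — uRw but no t with w=t and uR²t.
(F3): fails — cRb but no w with b=w and cR²w.
(F4): holds.
Valid on: (F4).

(F4)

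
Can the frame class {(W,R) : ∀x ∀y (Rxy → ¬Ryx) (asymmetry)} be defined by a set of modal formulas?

No

Modal frame validity is preserved under surjective bounded morphisms.
The 4-cycle (worlds 0,1,2,3 with 0→1→2→3→0) is asymmetric. Mapping every world to a single reflexive point • is a surjective bounded morphism, and the reflexive point is not asymmetric (R•• but asymmetry requires ¬R••).
So no modal formula (or set of formulas) defines exactly the asymmetric frames.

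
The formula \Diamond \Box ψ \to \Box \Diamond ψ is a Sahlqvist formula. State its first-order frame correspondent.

Suppose ◇□ψ→□◇ψ is valid. Take Rxy, Rxz and set V(ψ)={w : Ryw}. Then □ψ at y so ◇□ψ at x, so □◇ψ at x, so ◇ψ at z, giving w with Rzw and Ryw.

convergence: \forall x \forall y \forall z (Rxy \wedge Rxz \to \exists w (Ryw \wedge Rzw))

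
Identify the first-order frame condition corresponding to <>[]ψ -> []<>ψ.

convergence: forall x forall y forall z (Rxy & Rxz -> exists w (Ryw & Rzw))

This is the .2 axiom.
It corresponds to convergence: forall x forall y forall z (Rxy & Rxz -> exists w (Ryw & Rzw)).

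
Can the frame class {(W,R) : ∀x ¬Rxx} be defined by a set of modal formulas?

Not definable by any modal formula

If a class were modally definable it would be closed under surjective bounded morphisms (Goldblatt–Thomason).
The 3-cycle (worlds s,t,u with s→t→u→s) is irreflexive, and the map sending every world to a single reflexive point • is a surjective bounded morphism (forth: every edge maps to (•,•); back: every world has a successor). So any modal formula valid on the 3-cycle is also valid on the reflexive point, which is not irreflexive.
So the class is not modally definable.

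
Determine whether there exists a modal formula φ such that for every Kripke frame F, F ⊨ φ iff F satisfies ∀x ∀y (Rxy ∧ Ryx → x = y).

No

If a class were modally definable it would be closed under surjective bounded morphisms (Goldblatt–Thomason).
The 4-cycle (worlds s,t,u,v with s→t→u→v→s) is antisymmetric. Sending even-indexed worlds to • and odd-indexed worlds to ∘ is a surjective bounded morphism onto the two-world frame with •↔∘, which is not antisymmetric.
Hence antisymmetry is not modally definable.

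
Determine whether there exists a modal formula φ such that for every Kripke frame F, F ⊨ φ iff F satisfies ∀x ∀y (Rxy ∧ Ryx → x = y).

If a class were modally definable it would be closed under surjective bounded morphisms (Goldblatt–Thomason).
The 6-cycle (worlds s,t,u,v,w,x with s→t→u→v→w→x→s) is antisymmetric. Sending even-indexed worlds to a and odd-indexed worlds to b is a surjective bounded morphism onto the two-world frame with a↔b, which is not antisymmetric.
Hence antisymmetry is not modally definable.

Not modally definable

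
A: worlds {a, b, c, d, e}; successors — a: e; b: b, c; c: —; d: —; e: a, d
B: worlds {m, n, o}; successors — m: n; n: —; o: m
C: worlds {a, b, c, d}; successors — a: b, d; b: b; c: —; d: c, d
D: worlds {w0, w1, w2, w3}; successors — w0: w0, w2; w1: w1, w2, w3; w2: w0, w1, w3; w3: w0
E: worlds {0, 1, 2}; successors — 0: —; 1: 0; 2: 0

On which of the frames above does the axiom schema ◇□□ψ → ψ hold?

This is the axiom for a generalized confluence (Geach) condition; its first-order frame correspondent is ∀x ∀y (xRy → ∃w (yR²w ∧ x = w)).
A: fails — aRe but no w with eR²w and a=w.
B: fails — mRn but no w with nR²w and m=w.
C: fails — aRb but no w with bR²w and a=w.
D: fails — w1Rw3 but no w with w3R²w and w1=w.
E: fails — 1R0 but no w with 0R²w and 1=w.

none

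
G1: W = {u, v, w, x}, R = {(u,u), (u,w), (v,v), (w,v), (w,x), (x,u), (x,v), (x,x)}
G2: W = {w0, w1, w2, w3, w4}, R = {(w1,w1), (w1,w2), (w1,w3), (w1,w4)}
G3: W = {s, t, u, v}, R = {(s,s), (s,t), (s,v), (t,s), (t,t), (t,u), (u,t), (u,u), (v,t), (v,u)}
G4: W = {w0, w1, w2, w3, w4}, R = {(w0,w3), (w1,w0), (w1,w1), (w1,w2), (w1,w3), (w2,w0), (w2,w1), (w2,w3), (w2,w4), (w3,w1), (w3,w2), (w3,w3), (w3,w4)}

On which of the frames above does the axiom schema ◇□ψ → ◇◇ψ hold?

G1, G3

This is the axiom for a generalized confluence (Geach) condition; its first-order frame correspondent is ∀x ∀y (xRy → ∃w (yRw ∧ xR²w)).
G1: satisfies the condition.
G2: fails — w1Rw2 but no w with w2Rw and w1R²w.
G3: satisfies the condition.
G4: fails — w2Rw4 but no w with w4Rw and w2R²w.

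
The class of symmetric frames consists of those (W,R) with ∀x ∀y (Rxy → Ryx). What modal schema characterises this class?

The condition is symmetry. The B schema ψ → □◇ψ defines it.
Suppose ψ→□◇ψ is valid. Take Rxy and set V(ψ)={x}. Then ψ at x, so □◇ψ at x, so ◇ψ at y, so some z with Ryz has ψ; z=x, i.e. Ryx.

ψ → □◇ψ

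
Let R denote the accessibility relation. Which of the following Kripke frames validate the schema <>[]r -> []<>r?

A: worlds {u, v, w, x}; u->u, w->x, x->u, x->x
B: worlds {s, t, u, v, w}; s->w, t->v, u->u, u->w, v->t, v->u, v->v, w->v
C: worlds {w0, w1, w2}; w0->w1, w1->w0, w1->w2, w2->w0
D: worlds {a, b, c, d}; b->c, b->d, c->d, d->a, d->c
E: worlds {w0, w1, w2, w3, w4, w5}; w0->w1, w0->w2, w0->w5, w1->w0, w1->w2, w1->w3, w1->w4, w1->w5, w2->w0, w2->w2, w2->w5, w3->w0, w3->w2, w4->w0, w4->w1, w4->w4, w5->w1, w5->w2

The schema corresponds to convergence: forall x forall y forall z (Rxy & Rxz -> exists w (Ryw & Rzw)).
A: condition met.
B: fails — Ruw and Ruu but w and u have no common successor.
C: fails — Rw1w2 and Rw1w0 but w2 and w0 have no common successor.
D: fails — Rbc and Rbd but c and d have no common successor.
E: condition met.
Valid on: A, E.

A, E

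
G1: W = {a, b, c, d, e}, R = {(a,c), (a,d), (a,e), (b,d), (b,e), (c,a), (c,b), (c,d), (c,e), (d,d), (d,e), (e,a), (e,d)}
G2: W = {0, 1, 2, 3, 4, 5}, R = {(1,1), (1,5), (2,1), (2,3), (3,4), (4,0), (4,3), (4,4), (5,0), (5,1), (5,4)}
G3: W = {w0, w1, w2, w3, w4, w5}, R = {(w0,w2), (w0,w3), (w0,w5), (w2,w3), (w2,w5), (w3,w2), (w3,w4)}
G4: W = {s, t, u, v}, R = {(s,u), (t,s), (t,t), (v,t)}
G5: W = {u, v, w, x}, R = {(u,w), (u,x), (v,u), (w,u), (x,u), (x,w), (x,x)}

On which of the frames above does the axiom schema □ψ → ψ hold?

none

The schema corresponds to reflexivity: ∀x Rxx.
G1: fails — world a does not see itself.
G2: fails — world 0 does not see itself.
G3: fails — world w0 does not see itself.
G4: fails — world s does not see itself.
G5: fails — world u does not see itself.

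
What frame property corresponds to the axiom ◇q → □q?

Partial functionality

Suppose ◇q→□q is valid. Take Rxy, Rxz and set V(q)={y}. Then ◇q at x, so □q at x, so q at z, i.e. z=y.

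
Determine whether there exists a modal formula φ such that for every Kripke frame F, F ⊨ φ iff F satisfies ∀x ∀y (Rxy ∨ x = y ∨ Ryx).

Any modally definable frame class is closed under disjoint unions.
Take 4 disjoint single-world reflexive frames: each is trivially connected, but their disjoint union has 4 worlds with no edge between distinct components, so it is not connected.
Hence connectedness of R is not modally definable.

No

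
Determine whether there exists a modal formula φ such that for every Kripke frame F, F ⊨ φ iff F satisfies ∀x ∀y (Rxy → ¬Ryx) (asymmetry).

Any modally definable frame class is closed under surjective bounded morphisms.
The 4-cycle (worlds 0,1,2,3 with 0→1→2→3→0) is asymmetric. Mapping every world to a single reflexive point • is a surjective bounded morphism, and the reflexive point is not asymmetric (R•• but asymmetry requires ¬R••).
So no modal formula (or set of formulas) defines exactly the asymmetric frames.

No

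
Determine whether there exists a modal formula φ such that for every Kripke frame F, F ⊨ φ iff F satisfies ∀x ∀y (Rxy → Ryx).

Definable; q → □◇q defines it

The condition is symmetry. A defining modal formula is q → □◇q.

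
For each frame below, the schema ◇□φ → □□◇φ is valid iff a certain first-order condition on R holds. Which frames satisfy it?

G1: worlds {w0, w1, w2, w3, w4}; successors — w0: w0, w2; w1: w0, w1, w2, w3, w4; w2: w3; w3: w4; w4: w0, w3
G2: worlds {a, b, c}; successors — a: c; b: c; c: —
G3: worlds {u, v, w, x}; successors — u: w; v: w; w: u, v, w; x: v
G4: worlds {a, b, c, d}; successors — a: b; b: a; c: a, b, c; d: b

This is the axiom for a generalized confluence (Geach) condition; its first-order frame correspondent is ∀x ∀y ∀z ((xRy ∧ xR²z) → ∃w (yRw ∧ zRw)).
G1: fails — w0Rw0, w0R²w2 but no w with w0Rw and w2Rw.
G2: condition met.
G3: condition met.
G4: fails — aRb, aR²a but no w with bRw and aRw.

G2, G3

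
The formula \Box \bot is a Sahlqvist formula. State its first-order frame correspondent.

emptiness of R

This is the Ver axiom.
Its frame correspondent is emptiness of R — \forall x \forall y \neg Rxy.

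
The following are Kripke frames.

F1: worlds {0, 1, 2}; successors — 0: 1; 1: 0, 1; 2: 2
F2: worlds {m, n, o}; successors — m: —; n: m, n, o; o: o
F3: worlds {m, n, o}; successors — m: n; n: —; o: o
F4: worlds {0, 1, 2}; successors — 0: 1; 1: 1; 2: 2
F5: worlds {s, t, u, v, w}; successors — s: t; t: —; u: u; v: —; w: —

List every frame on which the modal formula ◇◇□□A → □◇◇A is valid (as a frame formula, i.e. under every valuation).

F1, F3, F4, F5

This is the axiom for a generalized confluence (Geach) condition; its first-order frame correspondent is ∀x ∀y ∀z ((xR²y ∧ xRz) → ∃w (yR²w ∧ zR²w)).
F1: condition met.
F2: fails — nR²m, nRm but no w with mR²w and mR²w.
F3: condition met.
F4: condition met.
F5: condition met.
Valid on: F1, F3, F4, F5.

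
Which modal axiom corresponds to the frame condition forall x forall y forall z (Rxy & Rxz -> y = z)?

This is partial functionality; the standard corresponding axiom is CD: ◇ψ → □ψ.
Suppose ◇ψ→□ψ is valid. Take Rxy, Rxz and set V(ψ)={y}. Then ◇ψ at x, so □ψ at x, so ψ at z, i.e. z=y.

◇ψ → □ψ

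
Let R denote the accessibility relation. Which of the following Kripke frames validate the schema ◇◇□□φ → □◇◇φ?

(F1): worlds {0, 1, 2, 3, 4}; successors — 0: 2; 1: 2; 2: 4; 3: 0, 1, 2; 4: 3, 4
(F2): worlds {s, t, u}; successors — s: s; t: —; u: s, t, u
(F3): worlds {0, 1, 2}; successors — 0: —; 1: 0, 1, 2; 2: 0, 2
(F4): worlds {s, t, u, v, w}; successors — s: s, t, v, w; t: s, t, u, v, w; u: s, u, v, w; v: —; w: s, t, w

(F1)

Frame correspondent (Sahlqvist): ∀x ∀y ∀z ((xR²y ∧ xRz) → ∃w (yR²w ∧ zR²w)) — i.e. a generalized confluence (Geach) condition.
(F1): ✓.
(F2): fails — uR²s, uRt but no w with sR²w and tR²w.
(F3): fails — 1R²0, 1R0 but no w with 0R²w and 0R²w.
(F4): fails — sR²s, sRv but no w* with sR²w* and vR²w*.
Valid on: (F1).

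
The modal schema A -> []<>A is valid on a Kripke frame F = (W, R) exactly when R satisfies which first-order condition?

symmetry: forall x forall y (Rxy -> Ryx)

This is the B axiom.
Its frame correspondent is symmetry — forall x forall y (Rxy -> Ryx).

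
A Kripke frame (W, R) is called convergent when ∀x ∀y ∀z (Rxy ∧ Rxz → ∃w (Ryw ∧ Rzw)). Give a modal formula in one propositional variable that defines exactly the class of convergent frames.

A defining formula is ◇□r → □◇r (the .2 axiom).
Suppose ◇□r→□◇r is valid. Take Rxy, Rxz and set V(r)={w : Ryw}. Then □r at y so ◇□r at x, so □◇r at x, so ◇r at z, giving w with Rzw and Ryw.

◇□r → □◇r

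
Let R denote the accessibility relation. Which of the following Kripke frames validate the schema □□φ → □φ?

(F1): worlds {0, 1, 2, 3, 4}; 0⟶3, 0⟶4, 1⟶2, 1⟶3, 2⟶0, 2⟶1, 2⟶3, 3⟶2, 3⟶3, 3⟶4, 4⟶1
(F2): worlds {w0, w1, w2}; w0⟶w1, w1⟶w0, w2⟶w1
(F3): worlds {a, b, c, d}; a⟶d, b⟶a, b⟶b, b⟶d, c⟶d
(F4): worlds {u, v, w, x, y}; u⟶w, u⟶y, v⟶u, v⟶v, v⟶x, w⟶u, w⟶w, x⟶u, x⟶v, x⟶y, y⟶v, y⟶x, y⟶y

(F4)

This is the axiom for density; its first-order frame correspondent is ∀x ∀y (Rxy → ∃z (Rxz ∧ Rzy)).
(F1): fails — R20 but no z with R2z and Rz0.
(F2): fails — Rw0w1 but no z with Rw0z and Rzw1.
(F3): fails — Rcd but no z with Rcz and Rzd.
(F4): satisfies the condition.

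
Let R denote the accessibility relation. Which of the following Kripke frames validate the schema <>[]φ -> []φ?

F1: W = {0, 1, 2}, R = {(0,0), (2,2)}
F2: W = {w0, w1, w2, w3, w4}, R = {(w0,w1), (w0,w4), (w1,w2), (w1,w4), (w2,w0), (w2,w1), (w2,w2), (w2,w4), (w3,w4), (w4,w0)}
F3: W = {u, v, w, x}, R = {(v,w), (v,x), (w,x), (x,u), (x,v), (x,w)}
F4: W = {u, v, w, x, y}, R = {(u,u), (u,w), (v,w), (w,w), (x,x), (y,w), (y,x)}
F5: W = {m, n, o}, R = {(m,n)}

F1

Frame correspondent (Sahlqvist): forall x forall y forall z (Rxy & Rxz -> Ryz) — i.e. the Euclidean property.
F1: condition met.
F2: fails — Rw0w4 and Rw0w4 but not Rw4w4.
F3: fails — Rvw and Rvw but not Rww.
F4: fails — Ruw and Ruu but not Rwu.
F5: fails — Rmn and Rmn but not Rnn.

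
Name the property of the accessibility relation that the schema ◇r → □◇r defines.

the Euclidean property: ∀x ∀y ∀z (Rxy ∧ Rxz → Ryz)

Suppose ◇r→□◇r is valid. Take Rxy, Rxz and set V(r)={y}. Then ◇r at x, so □◇r at x, so ◇r at z, so some w with Rzw has r; w=y, i.e. Rzy. By symmetry of the argument, Ryz.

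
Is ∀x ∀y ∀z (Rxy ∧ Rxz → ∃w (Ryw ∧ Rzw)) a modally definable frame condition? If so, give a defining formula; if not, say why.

This is a Sahlqvist condition; the .2 axiom ◇□p → □◇p defines it.

Yes, by ◇□p → □◇p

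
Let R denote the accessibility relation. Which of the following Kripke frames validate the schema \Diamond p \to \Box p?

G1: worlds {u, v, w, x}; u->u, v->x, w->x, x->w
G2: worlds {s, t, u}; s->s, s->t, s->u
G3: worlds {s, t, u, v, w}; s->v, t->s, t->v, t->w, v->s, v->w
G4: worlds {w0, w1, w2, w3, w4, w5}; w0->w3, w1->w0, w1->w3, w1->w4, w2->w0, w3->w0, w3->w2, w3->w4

G1

The schema corresponds to partial functionality: \forall x \forall y \forall z (Rxy \wedge Rxz \to y = z).
G1: ✓.
G2: fails — s sees both s and t.
G3: fails — t sees both s and v.
G4: fails — w1 sees both w0 and w3.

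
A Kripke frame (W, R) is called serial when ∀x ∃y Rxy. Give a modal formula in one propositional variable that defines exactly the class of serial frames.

□q → ◇q

A defining formula is □q → ◇q (the D axiom).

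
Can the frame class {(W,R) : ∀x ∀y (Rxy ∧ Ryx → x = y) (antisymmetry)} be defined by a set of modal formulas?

No — not modally definable

If a class were modally definable it would be closed under surjective bounded morphisms (Goldblatt–Thomason).
The 8-cycle (worlds s,t,u,v,w,x,y,z with s→t→u→v→w→x→y→z→s) is antisymmetric. Sending even-indexed worlds to • and odd-indexed worlds to ∘ is a surjective bounded morphism onto the two-world frame with •↔∘, which is not antisymmetric.
So no modal formula (or set of formulas) defines exactly the antisymmetric frames.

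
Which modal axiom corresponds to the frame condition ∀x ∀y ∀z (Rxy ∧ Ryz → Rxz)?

□s → □□s

A defining formula is □s → □□s (the 4 axiom).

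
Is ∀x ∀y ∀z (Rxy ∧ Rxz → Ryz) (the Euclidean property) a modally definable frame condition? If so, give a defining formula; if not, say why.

Yes — defined by ◇p → □◇p

The condition is the Euclidean property. A defining modal formula is ◇p → □◇p.
Suppose ◇p→□◇p is valid. Take Rxy, Rxz and set V(p)={y}. Then ◇p at x, so □◇p at x, so ◇p at z, so some w with Rzw has p; w=y, i.e. Rzy. By symmetry of the argument, Ryz.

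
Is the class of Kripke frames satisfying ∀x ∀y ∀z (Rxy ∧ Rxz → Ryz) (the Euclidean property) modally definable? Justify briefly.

The condition is the Euclidean property. A defining modal formula is ◇r → □◇r.
Suppose ◇r→□◇r is valid. Take Rxy, Rxz and set V(r)={y}. Then ◇r at x, so □◇r at x, so ◇r at z, so some w with Rzw has r; w=y, i.e. Rzy. By symmetry of the argument, Ryz.

Definable; ◇r → □◇r defines it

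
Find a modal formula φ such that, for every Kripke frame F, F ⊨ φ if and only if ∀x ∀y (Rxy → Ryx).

A defining formula is q → □◇q (the B axiom).
Suppose q→□◇q is valid. Take Rxy and set V(q)={x}. Then q at x, so □◇q at x, so ◇q at y, so some z with Ryz has q; z=x, i.e. Ryx.

q → □◇q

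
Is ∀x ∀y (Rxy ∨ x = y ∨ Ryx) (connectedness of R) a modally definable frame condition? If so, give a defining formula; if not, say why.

If a class were modally definable it would be closed under disjoint unions (Goldblatt–Thomason).
Take 3 disjoint single-world reflexive frames: each is trivially connected, but their disjoint union has 3 worlds with no edge between distinct components, so it is not connected.
Hence connectedness of R is not modally definable.

No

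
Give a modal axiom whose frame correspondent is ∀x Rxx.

The condition is reflexivity. The T schema □r → r defines it.
Suppose □r→r is valid. At any x set V(r)={w : Rxw}. Then □r holds at x, so r holds at x, i.e. Rxx.

□r → r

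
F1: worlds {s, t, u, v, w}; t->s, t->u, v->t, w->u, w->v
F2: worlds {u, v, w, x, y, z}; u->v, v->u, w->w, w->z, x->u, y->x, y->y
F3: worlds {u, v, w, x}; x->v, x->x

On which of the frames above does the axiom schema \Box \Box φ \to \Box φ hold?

F3

Frame correspondent (Sahlqvist): \forall x \forall y (Rxy \to \exists z (Rxz \wedge Rzy)) — i.e. density.
F1: fails — Rwu but no z with Rwz and Rzu.
F2: fails — Ruv but no t with Rut and Rtv.
F3: satisfies the condition.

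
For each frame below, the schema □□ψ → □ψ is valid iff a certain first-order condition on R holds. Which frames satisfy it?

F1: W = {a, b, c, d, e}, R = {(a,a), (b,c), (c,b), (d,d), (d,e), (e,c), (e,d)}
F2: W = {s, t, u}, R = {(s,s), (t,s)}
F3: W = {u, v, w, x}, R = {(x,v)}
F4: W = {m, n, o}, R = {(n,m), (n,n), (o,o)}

This is the axiom for density; its first-order frame correspondent is ∀x ∀y (Rxy → ∃z (Rxz ∧ Rzy)).
F1: fails — Rbc but no z with Rbz and Rzc.
F2: ✓.
F3: fails — Rxv but no z with Rxz and Rzv.
F4: ✓.

F2, F4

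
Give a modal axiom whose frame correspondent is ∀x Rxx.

A defining formula is □p → p (the T axiom).
Suppose □p→p is valid. At any x set V(p)={w : Rxw}. Then □p holds at x, so p holds at x, i.e. Rxx.

□p → p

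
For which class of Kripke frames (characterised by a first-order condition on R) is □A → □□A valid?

This schema is the 4 axiom.
It corresponds to transitivity: ∀x ∀y ∀z (Rxy ∧ Ryz → Rxz).

transitivity: ∀x ∀y ∀z (Rxy ∧ Ryz → Rxz)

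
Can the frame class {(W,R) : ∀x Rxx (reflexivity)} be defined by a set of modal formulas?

Yes: it is reflexivity, defined by the T schema □r → r.
Suppose □r→r is valid. At any x set V(r)={w : Rxw}. Then □r holds at x, so r holds at x, i.e. Rxx.

Definable; □r → r defines it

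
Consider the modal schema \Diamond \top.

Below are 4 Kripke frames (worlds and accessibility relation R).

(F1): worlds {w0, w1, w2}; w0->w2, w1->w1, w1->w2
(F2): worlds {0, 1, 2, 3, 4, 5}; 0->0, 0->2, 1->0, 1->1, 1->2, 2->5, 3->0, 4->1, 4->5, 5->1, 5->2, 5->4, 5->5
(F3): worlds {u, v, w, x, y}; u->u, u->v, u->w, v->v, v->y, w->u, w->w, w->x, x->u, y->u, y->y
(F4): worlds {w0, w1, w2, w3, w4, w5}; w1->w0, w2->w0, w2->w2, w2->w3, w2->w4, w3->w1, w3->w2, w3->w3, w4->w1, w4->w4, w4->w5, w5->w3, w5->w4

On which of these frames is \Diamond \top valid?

(F2), (F3)

This is the axiom for seriality; its first-order frame correspondent is \forall x \exists y Rxy.
(F1): fails — world w2 has no successor.
(F2): condition met.
(F3): condition met.
(F4): fails — world w0 has no successor.
Valid on: (F2), (F3).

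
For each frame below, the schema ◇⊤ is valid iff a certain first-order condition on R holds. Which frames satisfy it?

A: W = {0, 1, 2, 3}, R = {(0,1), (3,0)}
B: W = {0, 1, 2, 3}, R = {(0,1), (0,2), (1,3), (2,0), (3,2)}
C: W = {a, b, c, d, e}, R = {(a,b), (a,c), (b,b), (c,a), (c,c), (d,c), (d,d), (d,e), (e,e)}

B, C

This is the axiom for seriality; its first-order frame correspondent is ∀x ∃y Rxy.
A: fails — world 1 has no successor.
B: holds.
C: holds.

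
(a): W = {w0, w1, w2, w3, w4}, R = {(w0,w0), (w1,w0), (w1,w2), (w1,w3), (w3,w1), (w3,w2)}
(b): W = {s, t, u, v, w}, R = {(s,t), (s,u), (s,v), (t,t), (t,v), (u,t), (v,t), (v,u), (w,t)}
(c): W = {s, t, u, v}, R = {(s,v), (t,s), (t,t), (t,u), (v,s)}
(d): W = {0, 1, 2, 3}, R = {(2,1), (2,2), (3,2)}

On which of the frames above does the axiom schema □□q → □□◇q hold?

This is the axiom for a generalized confluence (Geach) condition; its first-order frame correspondent is ∀x ∀z (xR²z → ∃w (xR²w ∧ zRw)).
(a): fails — w1R²w2 but no w with w1R²w and w2Rw.
(b): condition met.
(c): fails — sR²s but no w with sR²w and sRw.
(d): fails — 2R²1 but no w with 2R²w and 1Rw.
Valid on: (b).

(b)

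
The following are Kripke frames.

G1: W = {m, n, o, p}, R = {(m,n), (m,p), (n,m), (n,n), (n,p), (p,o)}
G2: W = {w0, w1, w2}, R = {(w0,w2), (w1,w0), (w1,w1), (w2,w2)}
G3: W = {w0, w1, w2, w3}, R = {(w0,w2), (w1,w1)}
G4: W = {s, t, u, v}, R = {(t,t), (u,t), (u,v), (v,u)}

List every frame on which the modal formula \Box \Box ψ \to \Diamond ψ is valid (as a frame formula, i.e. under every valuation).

G2

This is the axiom for a generalized confluence (Geach) condition; its first-order frame correspondent is \forall x \exists w (x R^2 w \wedge xRw).
G1: fails — at o but no w with oR²w and oRw.
G2: condition met.
G3: fails — at w0 but no w with w0R²w and w0Rw.
G4: fails — at s but no w with sR²w and sRw.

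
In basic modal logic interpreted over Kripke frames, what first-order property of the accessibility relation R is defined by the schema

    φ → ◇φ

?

reflexivity

Equivalently (dual form): □φ → φ.
Suppose □φ→φ is valid. At any x set V(φ)={w : Rxw}. Then □φ holds at x, so φ holds at x, i.e. Rxx.
Conversely, on a frame with reflexivity the schema holds at every world under every valuation.
So the correspondent is reflexivity.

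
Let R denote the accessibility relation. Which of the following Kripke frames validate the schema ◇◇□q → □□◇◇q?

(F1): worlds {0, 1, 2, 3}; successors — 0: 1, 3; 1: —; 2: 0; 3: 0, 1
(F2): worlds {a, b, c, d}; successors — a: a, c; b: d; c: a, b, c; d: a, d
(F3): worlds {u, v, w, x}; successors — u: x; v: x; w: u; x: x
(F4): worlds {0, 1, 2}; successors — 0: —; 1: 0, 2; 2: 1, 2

The schema corresponds to a generalized confluence (Geach) condition: ∀x ∀y ∀z ((xR²y ∧ xR²z) → ∃w (yRw ∧ zR²w)).
(F1): fails — 0R²0, 0R²1 but no w with 0Rw and 1R²w.
(F2): fails — aR²b, aR²a but no w with bRw and aR²w.
(F3): ✓.
(F4): fails — 2R²0, 2R²0 but no w with 0Rw and 0R²w.
Valid on: (F3).

(F3)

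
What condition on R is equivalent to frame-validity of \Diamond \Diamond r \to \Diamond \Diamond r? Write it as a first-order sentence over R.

This is a Sahlqvist (Geach-type) schema ◇^2□^0r → □^0◇^2r.
First-order correspondent: \forall x \forall y (x R^2 y \to \exists w (y = w \wedge x R^2 w)).

\forall x \forall y (x R^2 y \to \exists w (y = w \wedge x R^2 w))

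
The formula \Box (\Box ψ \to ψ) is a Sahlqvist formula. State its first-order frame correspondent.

shift-reflexivity: \forall x \forall y (Rxy \to Ryy)

Suppose □(□ψ→ψ) is valid. Take Rxy and set V(ψ)={w : Ryw}. Then at y, □ψ holds; since □(□ψ→ψ) at x, □ψ→ψ at y, so ψ at y, i.e. Ryy.
Conversely, any frame satisfying \forall x \forall y (Rxy \to Ryy) validates the schema.
So the correspondent is shift-reflexivity.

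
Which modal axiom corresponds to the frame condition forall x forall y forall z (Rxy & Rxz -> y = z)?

◇s → □s

This is partial functionality; the standard corresponding axiom is CD: ◇s → □s.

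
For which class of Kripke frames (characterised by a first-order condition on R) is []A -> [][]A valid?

transitivity

This schema is the 4 axiom.
It corresponds to transitivity: forall x forall y forall z (Rxy & Ryz -> Rxz).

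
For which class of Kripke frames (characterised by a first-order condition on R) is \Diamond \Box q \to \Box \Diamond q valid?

Suppose ◇□q→□◇q is valid. Take Rxy, Rxz and set V(q)={w : Ryw}. Then □q at y so ◇□q at x, so □◇q at x, so ◇q at z, giving w with Rzw and Ryw.

convergence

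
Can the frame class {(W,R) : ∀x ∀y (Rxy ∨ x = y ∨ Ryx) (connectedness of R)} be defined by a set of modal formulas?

Any modally definable frame class is closed under disjoint unions.
Take 3 disjoint single-world reflexive frames: each is trivially connected, but their disjoint union has 3 worlds with no edge between distinct components, so it is not connected.
So the class is not modally definable.

Not modally definable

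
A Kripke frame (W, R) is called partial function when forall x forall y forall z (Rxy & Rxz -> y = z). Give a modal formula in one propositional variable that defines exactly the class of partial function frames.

The condition is partial functionality. The CD schema ◇p → □p defines it.
Suppose ◇p→□p is valid. Take Rxy, Rxz and set V(p)={y}. Then ◇p at x, so □p at x, so p at z, i.e. z=y.

◇p → □p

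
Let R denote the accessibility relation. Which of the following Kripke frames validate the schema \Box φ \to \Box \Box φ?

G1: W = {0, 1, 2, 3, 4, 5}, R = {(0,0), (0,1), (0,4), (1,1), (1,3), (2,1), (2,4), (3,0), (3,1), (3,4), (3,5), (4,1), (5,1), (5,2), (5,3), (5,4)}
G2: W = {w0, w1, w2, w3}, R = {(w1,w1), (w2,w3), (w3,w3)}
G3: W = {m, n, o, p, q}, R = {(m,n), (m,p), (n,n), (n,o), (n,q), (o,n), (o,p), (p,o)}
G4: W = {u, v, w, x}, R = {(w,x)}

G2, G4

The schema corresponds to transitivity: \forall x \forall y \forall z (Rxy \wedge Ryz \to Rxz).
G1: fails — R31 and R13 but not R33.
G2: ✓.
G3: fails — Ron and Rno but not Roo.
G4: ✓.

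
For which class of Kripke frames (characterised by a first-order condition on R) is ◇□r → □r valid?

The Euclidean property

Replacing r by ¬r and contraposing gives the equivalent schema ◇r → □◇r.
Suppose ◇r→□◇r is valid. Take Rxy, Rxz and set V(r)={y}. Then ◇r at x, so □◇r at x, so ◇r at z, so some w with Rzw has r; w=y, i.e. Rzy. By symmetry of the argument, Ryz.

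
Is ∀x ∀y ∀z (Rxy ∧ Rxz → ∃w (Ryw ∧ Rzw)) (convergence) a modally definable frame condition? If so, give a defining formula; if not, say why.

The condition is convergence. A defining modal formula is ◇□r → □◇r.
Suppose ◇□r→□◇r is valid. Take Rxy, Rxz and set V(r)={w : Ryw}. Then □r at y so ◇□r at x, so □◇r at x, so ◇r at z, giving w with Rzw and Ryw.

Yes, by ◇□r → □◇r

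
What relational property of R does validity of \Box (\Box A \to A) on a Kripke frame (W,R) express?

shift-reflexivity: \forall x \forall y (Rxy \to Ryy)

This is the T□ axiom.
It corresponds to shift-reflexivity: \forall x \forall y (Rxy \to Ryy).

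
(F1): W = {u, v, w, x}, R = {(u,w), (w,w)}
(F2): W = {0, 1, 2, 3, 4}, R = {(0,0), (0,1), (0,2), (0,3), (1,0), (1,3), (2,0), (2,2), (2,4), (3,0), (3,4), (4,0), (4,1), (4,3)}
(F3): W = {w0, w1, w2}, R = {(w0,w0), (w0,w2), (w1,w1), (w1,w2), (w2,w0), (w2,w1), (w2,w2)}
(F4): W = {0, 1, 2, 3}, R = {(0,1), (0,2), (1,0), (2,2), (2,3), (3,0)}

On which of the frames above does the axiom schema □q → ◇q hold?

(F2), (F3), (F4)

This is the axiom for seriality; its first-order frame correspondent is ∀x ∃y Rxy.
(F1): fails — world v has no successor.
(F2): satisfies the condition.
(F3): satisfies the condition.
(F4): satisfies the condition.
Valid on: (F2), (F3), (F4).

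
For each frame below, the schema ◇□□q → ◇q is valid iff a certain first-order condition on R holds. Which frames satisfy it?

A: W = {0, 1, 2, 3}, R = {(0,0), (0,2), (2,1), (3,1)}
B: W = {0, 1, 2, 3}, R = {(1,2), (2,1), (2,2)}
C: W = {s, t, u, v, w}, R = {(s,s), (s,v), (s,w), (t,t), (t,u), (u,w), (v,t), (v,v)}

B

The schema corresponds to a generalized confluence (Geach) condition: ∀x ∀y (xRy → ∃w (yR²w ∧ xRw)).
A: fails — 0R2 but no w with 2R²w and 0Rw.
B: holds.
C: fails — sRw but no w* with wR²w* and sRw*.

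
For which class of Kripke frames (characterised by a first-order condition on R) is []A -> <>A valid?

Seriality

Suppose □A→◇A is valid. At any x set V(A)=W. Then □A at x, so ◇A at x, so x has a successor.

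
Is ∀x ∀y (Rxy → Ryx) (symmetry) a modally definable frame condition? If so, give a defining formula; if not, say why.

Yes — defined by r → □◇r

The condition is symmetry. A defining modal formula is r → □◇r.
Suppose r→□◇r is valid. Take Rxy and set V(r)={x}. Then r at x, so □◇r at x, so ◇r at y, so some z with Ryz has r; z=x, i.e. Ryx.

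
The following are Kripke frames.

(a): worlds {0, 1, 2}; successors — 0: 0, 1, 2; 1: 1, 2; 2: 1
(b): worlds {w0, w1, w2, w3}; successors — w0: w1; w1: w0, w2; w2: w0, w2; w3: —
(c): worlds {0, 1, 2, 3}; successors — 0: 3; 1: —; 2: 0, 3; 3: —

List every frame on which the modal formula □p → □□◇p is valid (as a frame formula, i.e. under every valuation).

Frame correspondent (Sahlqvist): ∀x ∀z (xR²z → ∃w (xRw ∧ zRw)) — i.e. a generalized confluence (Geach) condition.
(a): condition met.
(b): fails — w0R²w2 but no w with w0Rw and w2Rw.
(c): fails — 2R²3 but no w with 2Rw and 3Rw.

(a)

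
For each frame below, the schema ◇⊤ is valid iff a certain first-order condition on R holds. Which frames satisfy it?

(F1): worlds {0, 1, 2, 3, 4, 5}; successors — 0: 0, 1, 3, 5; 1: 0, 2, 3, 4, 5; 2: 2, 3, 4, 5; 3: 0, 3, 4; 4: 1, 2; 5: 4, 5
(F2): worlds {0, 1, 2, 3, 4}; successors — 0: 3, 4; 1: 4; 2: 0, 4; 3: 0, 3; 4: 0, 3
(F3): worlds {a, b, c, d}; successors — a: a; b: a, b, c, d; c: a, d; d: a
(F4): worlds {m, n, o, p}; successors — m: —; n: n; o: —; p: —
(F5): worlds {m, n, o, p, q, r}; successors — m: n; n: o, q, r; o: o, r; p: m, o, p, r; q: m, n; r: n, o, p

The schema corresponds to seriality: ∀x ∃y Rxy.
(F1): condition met.
(F2): condition met.
(F3): condition met.
(F4): fails — world m has no successor.
(F5): condition met.

(F1), (F2), (F3), (F5)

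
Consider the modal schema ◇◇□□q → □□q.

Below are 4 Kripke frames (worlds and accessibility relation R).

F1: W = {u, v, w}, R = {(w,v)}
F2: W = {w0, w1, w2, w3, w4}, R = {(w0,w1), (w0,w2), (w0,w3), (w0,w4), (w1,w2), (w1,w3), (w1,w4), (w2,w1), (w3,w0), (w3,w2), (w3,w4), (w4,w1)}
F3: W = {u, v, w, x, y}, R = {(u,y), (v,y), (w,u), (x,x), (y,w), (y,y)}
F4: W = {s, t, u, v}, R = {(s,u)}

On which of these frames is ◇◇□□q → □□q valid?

F1, F4

Frame correspondent (Sahlqvist): ∀x ∀y ∀z ((xR²y ∧ xR²z) → ∃w (yR²w ∧ z = w)) — i.e. a generalized confluence (Geach) condition.
F1: satisfies the condition.
F2: fails — w0R²w1, w0R²w3 but no w with w1R²w and w3=w.
F3: fails — uR²w, uR²w but no t with wR²t and w=t.
F4: satisfies the condition.
Valid on: F1, F4.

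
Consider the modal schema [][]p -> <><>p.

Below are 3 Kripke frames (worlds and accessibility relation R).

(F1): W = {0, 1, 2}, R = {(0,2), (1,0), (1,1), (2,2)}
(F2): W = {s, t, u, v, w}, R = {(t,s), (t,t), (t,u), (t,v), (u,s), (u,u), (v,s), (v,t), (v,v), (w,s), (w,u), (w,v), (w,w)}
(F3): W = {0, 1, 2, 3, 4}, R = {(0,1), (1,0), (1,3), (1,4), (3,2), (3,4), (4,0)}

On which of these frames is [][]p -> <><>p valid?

(F1)

Frame correspondent (Sahlqvist): forall x exists w (x R^2 w & x R^2 w) — i.e. a generalized confluence (Geach) condition.
(F1): satisfies the condition.
(F2): fails — at s but no w* with sR²w* and sR²w*.
(F3): fails — at 2 but no w with 2R²w and 2R²w.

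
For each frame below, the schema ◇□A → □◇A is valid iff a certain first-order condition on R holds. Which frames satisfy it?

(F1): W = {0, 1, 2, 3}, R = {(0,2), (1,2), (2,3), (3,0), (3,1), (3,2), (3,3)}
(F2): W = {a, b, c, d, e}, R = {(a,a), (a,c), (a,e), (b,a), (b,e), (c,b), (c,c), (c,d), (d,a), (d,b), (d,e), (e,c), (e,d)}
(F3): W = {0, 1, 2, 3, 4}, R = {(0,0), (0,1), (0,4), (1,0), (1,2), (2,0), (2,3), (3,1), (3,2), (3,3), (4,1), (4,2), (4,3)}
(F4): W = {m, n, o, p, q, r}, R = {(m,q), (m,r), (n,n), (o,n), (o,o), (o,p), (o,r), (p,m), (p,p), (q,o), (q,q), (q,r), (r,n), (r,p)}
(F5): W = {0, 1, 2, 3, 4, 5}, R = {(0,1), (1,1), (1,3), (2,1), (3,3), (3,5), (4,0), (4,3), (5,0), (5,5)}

The schema corresponds to convergence: ∀x ∀y ∀z (Rxy ∧ Rxz → ∃w (Ryw ∧ Rzw)).
(F1): fails — R32 and R31 but 2 and 1 have no common successor.
(F2): fails — Rcc and Rcb but c and b have no common successor.
(F3): ✓.
(F4): fails — Rmr and Rmq but r and q have no common successor.
(F5): fails — R43 and R40 but 3 and 0 have no common successor.
Valid on: (F3).

(F3)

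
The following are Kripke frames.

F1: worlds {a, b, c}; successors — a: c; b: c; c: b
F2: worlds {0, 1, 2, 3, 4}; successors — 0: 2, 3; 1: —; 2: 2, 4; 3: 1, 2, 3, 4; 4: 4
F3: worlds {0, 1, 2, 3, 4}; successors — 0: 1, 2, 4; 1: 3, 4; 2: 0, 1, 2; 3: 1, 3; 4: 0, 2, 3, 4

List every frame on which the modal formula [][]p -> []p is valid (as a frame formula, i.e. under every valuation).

F2, F3

The schema corresponds to density: forall x forall y (Rxy -> exists z (Rxz & Rzy)).
F1: fails — Rac but no z with Raz and Rzc.
F2: ✓.
F3: ✓.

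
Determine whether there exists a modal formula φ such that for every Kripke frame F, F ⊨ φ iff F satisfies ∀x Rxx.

This is a Sahlqvist condition; the T axiom □q → q defines it.
Suppose □q→q is valid. At any x set V(q)={w : Rxw}. Then □q holds at x, so q holds at x, i.e. Rxx.

Definable; □q → q defines it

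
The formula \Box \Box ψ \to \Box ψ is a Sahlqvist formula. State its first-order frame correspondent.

density

This is the C4 axiom.
It corresponds to density: \forall x \forall y (Rxy \to \exists z (Rxz \wedge Rzy)).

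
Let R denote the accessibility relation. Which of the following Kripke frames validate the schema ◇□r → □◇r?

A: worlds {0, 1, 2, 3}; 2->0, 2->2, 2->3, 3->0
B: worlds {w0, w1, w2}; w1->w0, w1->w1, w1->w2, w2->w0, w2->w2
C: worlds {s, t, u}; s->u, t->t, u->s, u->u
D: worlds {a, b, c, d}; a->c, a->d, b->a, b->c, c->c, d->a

The schema corresponds to convergence: ∀x ∀y ∀z (Rxy ∧ Rxz → ∃w (Ryw ∧ Rzw)).
A: fails — R23 and R20 but 3 and 0 have no common successor.
B: fails — Rw1w2 and Rw1w0 but w2 and w0 have no common successor.
C: condition met.
D: fails — Rac and Rad but c and d have no common successor.

C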